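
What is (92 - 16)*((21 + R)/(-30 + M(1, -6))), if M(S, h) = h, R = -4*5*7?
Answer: 2261/9 ≈ 251.22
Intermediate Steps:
R = -140 (R = -20*7 = -140)
(92 - 16)*((21 + R)/(-30 + M(1, -6))) = (92 - 16)*((21 - 140)/(-30 - 6)) = 76*(-119/(-36)) = 76*(-119*(-1/36)) = 76*(119/36) = 2261/9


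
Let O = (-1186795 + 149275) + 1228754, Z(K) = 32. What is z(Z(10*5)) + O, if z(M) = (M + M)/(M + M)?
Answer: 191235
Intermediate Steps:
z(M) = 1 (z(M) = (2*M)/((2*M)) = (2*M)*(1/(2*M)) = 1)
O = 191234 (O = -1037520 + 1228754 = 191234)
z(Z(10*5)) + O = 1 + 191234 = 191235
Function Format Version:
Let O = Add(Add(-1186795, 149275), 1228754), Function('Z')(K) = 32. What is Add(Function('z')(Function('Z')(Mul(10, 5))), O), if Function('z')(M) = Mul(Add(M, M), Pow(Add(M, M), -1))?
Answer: 191235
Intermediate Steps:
Function('z')(M) = 1 (Function('z')(M) = Mul(Mul(2, M), Pow(Mul(2, M), -1)) = Mul(Mul(2, M), Mul(Rational(1, 2), Pow(M, -1))) = 1)
O = 191234 (O = Add(-1037520, 1228754) = 191234)
Add(Function('z')(Function('Z')(Mul(10, 5))), O) = Add(1, 191234) = 191235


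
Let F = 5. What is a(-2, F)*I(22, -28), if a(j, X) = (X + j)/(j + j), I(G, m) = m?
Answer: 21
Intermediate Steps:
a(j, X) = (X + j)/(2*j) (a(j, X) = (X + j)/((2*j)) = (X + j)*(1/(2*j)) = (X + j)/(2*j))
a(-2, F)*I(22, -28) = ((½)*(5 - 2)/(-2))*(-28) = ((½)*(-½)*3)*(-28) = -¾*(-28) = 21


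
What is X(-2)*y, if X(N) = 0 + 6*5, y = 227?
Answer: 6810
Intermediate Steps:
X(N) = 30 (X(N) = 0 + 30 = 30)
X(-2)*y = 30*227 = 6810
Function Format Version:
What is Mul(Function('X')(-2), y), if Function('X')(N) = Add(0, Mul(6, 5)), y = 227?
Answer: 6810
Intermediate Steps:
Function('X')(N) = 30 (Function('X')(N) = Add(0, 30) = 30)
Mul(Function('X')(-2), y) = Mul(30, 227) = 6810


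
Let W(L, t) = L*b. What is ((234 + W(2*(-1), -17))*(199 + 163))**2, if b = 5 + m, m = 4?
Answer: 6113988864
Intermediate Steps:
b = 9 (b = 5 + 4 = 9)
W(L, t) = 9*L (W(L, t) = L*9 = 9*L)
((234 + W(2*(-1), -17))*(199 + 163))**2 = ((234 + 9*(2*(-1)))*(199 + 163))**2 = ((234 + 9*(-2))*362)**2 = ((234 - 18)*362)**2 = (216*362)**2 = 78192**2 = 6113988864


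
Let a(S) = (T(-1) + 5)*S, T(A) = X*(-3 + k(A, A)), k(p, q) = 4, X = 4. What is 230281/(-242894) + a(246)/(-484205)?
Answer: -112040978921/117610489270 ≈ -0.95264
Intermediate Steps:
T(A) = 4 (T(A) = 4*(-3 + 4) = 4*1 = 4)
a(S) = 9*S (a(S) = (4 + 5)*S = 9*S)
230281/(-242894) + a(246)/(-484205) = 230281/(-242894) + (9*246)/(-484205) = 230281*(-1/242894) + 2214*(-1/484205) = -230281/242894 - 2214/484205 = -112040978921/117610489270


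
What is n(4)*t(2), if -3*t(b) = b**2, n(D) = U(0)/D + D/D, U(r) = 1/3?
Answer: -13/9 ≈ -1.4444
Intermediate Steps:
U(r) = 1/3
n(D) = 1 + 1/(3*D) (n(D) = 1/(3*D) + D/D = 1/(3*D) + 1 = 1 + 1/(3*D))
t(b) = -b**2/3
n(4)*t(2) = ((1/3 + 4)/4)*(-1/3*2**2) = ((1/4)*(13/3))*(-1/3*4) = (13/12)*(-4/3) = -13/9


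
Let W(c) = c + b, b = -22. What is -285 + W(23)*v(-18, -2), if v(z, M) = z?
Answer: -303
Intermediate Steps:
W(c) = -22 + c (W(c) = c - 22 = -22 + c)
-285 + W(23)*v(-18, -2) = -285 + (-22 + 23)*(-18) = -285 + 1*(-18) = -285 - 18 = -303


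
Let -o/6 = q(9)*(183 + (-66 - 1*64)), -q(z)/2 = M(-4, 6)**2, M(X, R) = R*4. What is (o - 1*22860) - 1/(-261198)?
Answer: 89715244249/261198 ≈ 3.4348e+5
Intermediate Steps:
M(X, R) = 4*R
q(z) = -1152 (q(z) = -2*(4*6)**2 = -2*24**2 = -2*576 = -1152)
o = 366336 (o = -(-6912)*(183 + (-66 - 1*64)) = -(-6912)*(183 + (-66 - 64)) = -(-6912)*(183 - 130) = -(-6912)*53 = -6*(-61056) = 366336)
(o - 1*22860) - 1/(-261198) = (366336 - 1*22860) - 1/(-261198) = (366336 - 22860) - 1*(-1/261198) = 343476 + 1/261198 = 89715244249/261198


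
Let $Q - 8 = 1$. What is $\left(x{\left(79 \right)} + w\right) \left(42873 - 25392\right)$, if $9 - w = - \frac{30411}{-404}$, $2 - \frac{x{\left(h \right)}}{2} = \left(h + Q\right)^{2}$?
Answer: $- \frac{109821078591}{404} \approx -2.7183 \cdot 10^{8}$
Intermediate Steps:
$Q = 9$ ($Q = 8 + 1 = 9$)
$x{\left(h \right)} = 4 - 2 \left(9 + h\right)^{2}$ ($x{\left(h \right)} = 4 - 2 \left(h + 9\right)^{2} = 4 - 2 \left(9 + h\right)^{2}$)
$w = - \frac{26775}{404}$ ($w = 9 - - \frac{30411}{-404} = 9 - \left(-30411\right) \left(- \frac{1}{404}\right) = 9 - \frac{30411}{404} = - \frac{26775}{404} \approx -66.275$)
$\left(x{\left(79 \right)} + w\right) \left(42873 - 25392\right) = \left(\left(4 - 2 \left(9 + 79\right)^{2}\right) - \frac{26775}{404}\right) \left(42873 - 25392\right) = \left(\left(4 - 2 \cdot 88^{2}\right) - \frac{26775}{404}\right) 17481 = \left(\left(4 - 15488\right) - \frac{26775}{404}\right) 17481 = \left(-15484 - \frac{26775}{404}\right) 17481 = \left(- \frac{6282311}{404}\right) 17481 = - \frac{109821078591}{404}$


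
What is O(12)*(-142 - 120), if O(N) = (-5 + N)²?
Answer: -12838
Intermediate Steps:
O(12)*(-142 - 120) = (-5 + 12)²*(-142 - 120) = 7²*(-262) = 49*(-262) = -12838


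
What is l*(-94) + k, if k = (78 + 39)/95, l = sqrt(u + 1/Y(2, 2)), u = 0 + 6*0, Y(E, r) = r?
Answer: 117/95 - 47*sqrt(2) ≈ -65.236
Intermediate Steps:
u = 0 (u = 0 + 0 = 0)
l = sqrt(2)/2 (l = sqrt(0 + 1/2) = sqrt(1/2) = sqrt(2)/2 ≈ 0.70711)
k = 117/95 (k = 117*(1/95) = 117/95 ≈ 1.2316)
l*(-94) + k = (sqrt(2)/2)*(-94) + 117/95 = -47*sqrt(2) + 117/95 = 117/95 - 47*sqrt(2)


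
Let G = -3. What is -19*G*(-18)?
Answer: -1026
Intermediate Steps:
-19*G*(-18) = -19*(-3)*(-18) = 57*(-18) = -1026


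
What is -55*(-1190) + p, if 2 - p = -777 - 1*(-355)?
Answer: 65874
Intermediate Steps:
p = 424 (p = 2 - (-777 - 1*(-355)) = 2 - (-777 + 355) = 2 - 1*(-422) = 2 + 422 = 424)
-55*(-1190) + p = -55*(-1190) + 424 = 65450 + 424 = 65874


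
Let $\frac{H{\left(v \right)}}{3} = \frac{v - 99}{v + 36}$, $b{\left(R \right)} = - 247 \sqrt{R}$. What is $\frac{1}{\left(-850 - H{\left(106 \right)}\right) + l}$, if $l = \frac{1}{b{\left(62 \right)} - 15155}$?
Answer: $- \frac{3872318123439814}{3292043331481395331} - \frac{4980508 \sqrt{62}}{3292043331481395331} \approx -0.0011763$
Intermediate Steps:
$H{\left(v \right)} = \frac{3 \left(-99 + v\right)}{36 + v}$ ($H{\left(v \right)} = 3 \frac{v - 99}{v + 36} = 3 \frac{-99 + v}{36 + v} = \frac{3 \left(-99 + v\right)}{36 + v}$)
$l = \frac{1}{-15155 - 247 \sqrt{62}}$ ($l = \frac{1}{- 247 \sqrt{62} - 15155} = \frac{1}{-15155 - 247 \sqrt{62}} \approx -5.848 \cdot 10^{-5}$)
$\frac{1}{\left(-850 - H{\left(106 \right)}\right) + l} = \frac{1}{\left(-850 - \frac{3 \left(-99 + 106\right)}{36 + 106}\right) - \left(\frac{15155}{225891467} - \frac{247 \sqrt{62}}{225891467}\right)} = \frac{1}{\left(-850 - 3 \cdot \frac{1}{142} \cdot 7\right) - \left(\frac{15155}{225891467} - \frac{247 \sqrt{62}}{225891467}\right)} = \frac{1}{\left(-850 - \frac{21}{142}\right) - \left(\frac{15155}{225891467} - \frac{247 \sqrt{62}}{225891467}\right)} = \frac{1}{- \frac{120721}{142} - \left(\frac{15155}{225891467} - \frac{247 \sqrt{62}}{225891467}\right)} = \frac{1}{- \frac{27269845939717}{32076588314} + \frac{247 \sqrt{62}}{225891467}}$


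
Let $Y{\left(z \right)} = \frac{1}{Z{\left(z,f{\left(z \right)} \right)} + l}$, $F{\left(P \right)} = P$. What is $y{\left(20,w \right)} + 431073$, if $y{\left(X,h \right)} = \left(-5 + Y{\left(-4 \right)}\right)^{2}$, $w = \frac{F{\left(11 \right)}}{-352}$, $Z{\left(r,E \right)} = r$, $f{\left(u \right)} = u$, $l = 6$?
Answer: $\frac{1724373}{4} \approx 4.3109 \cdot 10^{5}$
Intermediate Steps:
$Y{\left(z \right)} = \frac{1}{6 + z}$ ($Y{\left(z \right)} = \frac{1}{z + 6} = \frac{1}{6 + z}$)
$w = - \frac{1}{32}$ ($w = \frac{11}{-352} = 11 \left(- \frac{1}{352}\right) = - \frac{1}{32} \approx -0.03125$)
$y{\left(X,h \right)} = \frac{81}{4}$ ($y{\left(X,h \right)} = \left(-5 + \frac{1}{6 - 4}\right)^{2} = \left(-5 + \frac{1}{2}\right)^{2} = \left(- \frac{9}{2}\right)^{2} = \frac{81}{4}$)
$y{\left(20,w \right)} + 431073 = \frac{81}{4} + 431073 = \frac{1724373}{4}$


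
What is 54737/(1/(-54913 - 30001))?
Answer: -4647937618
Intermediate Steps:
54737/(1/(-54913 - 30001)) = 54737/(1/(-84914)) = 54737/(-1/84914) = 54737*(-84914) = -4647937618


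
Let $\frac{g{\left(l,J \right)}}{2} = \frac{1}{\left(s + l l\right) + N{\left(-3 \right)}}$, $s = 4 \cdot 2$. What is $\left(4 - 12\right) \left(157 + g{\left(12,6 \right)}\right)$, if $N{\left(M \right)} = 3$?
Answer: $- \frac{194696}{155} \approx -1256.1$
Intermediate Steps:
$s = 8$
$g{\left(l,J \right)} = \frac{2}{11 + l^{2}}$ ($g{\left(l,J \right)} = \frac{2}{\left(8 + l l\right) + 3} = \frac{2}{\left(8 + l^{2}\right) + 3} = \frac{2}{11 + l^{2}}$)
$\left(4 - 12\right) \left(157 + g{\left(12,6 \right)}\right) = \left(4 - 12\right) \left(157 + \frac{2}{11 + 12^{2}}\right) = \left(4 - 12\right) \left(157 + \frac{2}{11 + 144}\right) = - 8 \left(157 + \frac{2}{155}\right) = \left(-8\right) \frac{24337}{155} = - \frac{194696}{155}$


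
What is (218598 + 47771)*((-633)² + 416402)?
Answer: 217647712579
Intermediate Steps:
(218598 + 47771)*((-633)² + 416402) = 266369*(400689 + 416402) = 266369*817091 = 217647712579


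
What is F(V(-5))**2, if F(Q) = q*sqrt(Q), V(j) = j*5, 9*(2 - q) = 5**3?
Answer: -286225/81 ≈ -3533.6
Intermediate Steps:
q = -107/9 (q = 2 - 1/9*5**3 = 2 - 1/9*125 = 2 - 125/9 = -107/9 ≈ -11.889)
V(j) = 5*j
F(Q) = -107*sqrt(Q)/9
F(V(-5))**2 = (-107*5*I/9)**2 = (-535*I/9)**2 = -286225/81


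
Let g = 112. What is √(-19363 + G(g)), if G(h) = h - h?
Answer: 17*I*√67 ≈ 139.15*I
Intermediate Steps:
G(h) = 0
√(-19363 + G(g)) = √(-19363 + 0) = √(-19363) = 17*I*√67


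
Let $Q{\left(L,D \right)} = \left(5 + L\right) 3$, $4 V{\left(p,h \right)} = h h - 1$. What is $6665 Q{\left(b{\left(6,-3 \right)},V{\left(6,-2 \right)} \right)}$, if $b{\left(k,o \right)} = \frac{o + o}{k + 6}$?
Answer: $\frac{179955}{2} \approx 89978.0$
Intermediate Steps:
$b{\left(k,o \right)} = \frac{2 o}{6 + k}$
$V{\left(p,h \right)} = - \frac{1}{4} + \frac{h^{2}}{4}$ ($V{\left(p,h \right)} = \frac{h h - 1}{4} = \frac{h^{2} - 1}{4} = \frac{-1 + h^{2}}{4} = - \frac{1}{4} + \frac{h^{2}}{4}$)
$Q{\left(L,D \right)} = 15 + 3 L$
$6665 Q{\left(b{\left(6,-3 \right)},V{\left(6,-2 \right)} \right)} = 6665 \left(15 + 3 \cdot 2 \left(-3\right) \frac{1}{6 + 6}\right) = 6665 \left(15 + 3 \cdot 2 \left(-3\right) \frac{1}{12}\right) = 6665 \left(15 + 3 \left(- \frac{1}{2}\right)\right) = 6665 \left(15 - \frac{3}{2}\right) = 6665 \cdot \frac{27}{2} = \frac{179955}{2}$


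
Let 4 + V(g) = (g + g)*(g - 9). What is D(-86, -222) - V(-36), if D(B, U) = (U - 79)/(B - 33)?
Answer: -54969/17 ≈ -3233.5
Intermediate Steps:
V(g) = -4 + 2*g*(-9 + g) (V(g) = -4 + (g + g)*(g - 9) = -4 + (2*g)*(-9 + g) = -4 + 2*g*(-9 + g))
D(B, U) = (-79 + U)/(-33 + B)
D(-86, -222) - V(-36) = (-79 - 222)/(-33 - 86) - (-4 - 18*(-36) + 2*(-36)²) = -301/(-119) - (-4 + 648 + 2*1296) = -1/119*(-301) - (-4 + 648 + 2592) = 43/17 - 1*3236 = 43/17 - 3236 = -54969/17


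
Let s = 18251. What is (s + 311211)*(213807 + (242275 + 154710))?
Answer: 201232753904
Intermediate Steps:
(s + 311211)*(213807 + (242275 + 154710)) = (18251 + 311211)*(213807 + (242275 + 154710)) = 329462*(213807 + 396985) = 329462*610792 = 201232753904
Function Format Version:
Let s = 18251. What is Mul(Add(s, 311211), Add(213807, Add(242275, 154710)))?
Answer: 201232753904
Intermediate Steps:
Mul(Add(s, 311211), Add(213807, Add(242275, 154710))) = Mul(Add(18251, 311211), Add(213807, Add(242275, 154710))) = Mul(329462, Add(213807, 396985)) = Mul(329462, 610792) = 201232753904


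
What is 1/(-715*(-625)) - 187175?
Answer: -83643828124/446875 ≈ -1.8718e+5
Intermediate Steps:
1/(-715*(-625)) - 187175 = 1/446875 - 187175 = -83643828124/446875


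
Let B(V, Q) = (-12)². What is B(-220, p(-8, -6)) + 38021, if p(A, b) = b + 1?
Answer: 38165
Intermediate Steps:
p(A, b) = 1 + b
B(V, Q) = 144
B(-220, p(-8, -6)) + 38021 = 144 + 38021 = 38165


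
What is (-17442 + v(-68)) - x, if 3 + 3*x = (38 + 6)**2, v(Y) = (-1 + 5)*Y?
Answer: -55075/3 ≈ -18358.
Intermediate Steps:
v(Y) = 4*Y
x = 1933/3 (x = -1 + (38 + 6)**2/3 = -1 + (1/3)*44**2 = -1 + (1/3)*1936 = -1 + 1936/3 = 1933/3 ≈ 644.33)
(-17442 + v(-68)) - x = (-17442 + 4*(-68)) - 1*1933/3 = (-17442 - 272) - 1933/3 = -17714 - 1933/3 = -55075/3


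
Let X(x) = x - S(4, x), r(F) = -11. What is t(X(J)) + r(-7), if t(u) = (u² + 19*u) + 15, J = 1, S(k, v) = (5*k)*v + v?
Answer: 24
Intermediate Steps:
S(k, v) = v + 5*k*v (S(k, v) = 5*k*v + v = v + 5*k*v)
X(x) = -20*x (X(x) = x - x*(1 + 5*4) = x - x*(1 + 20) = x - x*21 = x - 21*x = -20*x)
t(u) = 15 + u² + 19*u
t(X(J)) + r(-7) = (15 + (-20*1)² + 19*(-20*1)) - 11 = (15 + (-20)² + 19*(-20)) - 11 = (15 + 400 - 380) - 11 = 35 - 11 = 24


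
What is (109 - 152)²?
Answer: 1849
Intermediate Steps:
(109 - 152)² = (-43)² = 1849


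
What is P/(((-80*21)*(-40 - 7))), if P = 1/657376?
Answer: 1/51906408960 ≈ 1.9265e-11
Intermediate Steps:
P = 1/657376 ≈ 1.5212e-6
P/(((-80*21)*(-40 - 7))) = 1/(657376*(((-80*21)*(-40 - 7)))) = 1/(657376*((-1680*(-47)))) = (1/657376)/78960 = (1/657376)*(1/78960) = 1/51906408960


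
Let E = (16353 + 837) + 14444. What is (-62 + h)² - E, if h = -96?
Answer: -6670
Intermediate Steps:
E = 31634 (E = 17190 + 14444 = 31634)
(-62 + h)² - E = (-62 - 96)² - 1*31634 = (-158)² - 31634 = 24964 - 31634 = -6670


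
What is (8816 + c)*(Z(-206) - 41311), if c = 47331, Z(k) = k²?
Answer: 63165375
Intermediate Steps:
(8816 + c)*(Z(-206) - 41311) = (8816 + 47331)*((-206)² - 41311) = 56147*(42436 - 41311) = 56147*1125 = 63165375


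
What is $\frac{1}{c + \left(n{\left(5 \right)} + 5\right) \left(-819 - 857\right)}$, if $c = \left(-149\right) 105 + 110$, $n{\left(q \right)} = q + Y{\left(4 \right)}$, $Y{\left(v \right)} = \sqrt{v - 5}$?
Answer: $- \frac{32295}{1045776001} + \frac{1676 i}{1045776001} \approx -3.0881 \cdot 10^{-5} + 1.6026 \cdot 10^{-6} i$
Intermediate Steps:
$Y{\left(v \right)} = \sqrt{-5 + v}$
$n{\left(q \right)} = i + q$ ($n{\left(q \right)} = q + \sqrt{-5 + 4} = q + \sqrt{-1} = q + i = i + q$)
$c = -15535$ ($c = -15645 + 110 = -15535$)
$\frac{1}{c + \left(n{\left(5 \right)} + 5\right) \left(-819 - 857\right)} = \frac{1}{-15535 + \left(\left(i + 5\right) + 5\right) \left(-819 - 857\right)} = \frac{1}{-15535 + \left(\left(5 + i\right) + 5\right) \left(-1676\right)} = \frac{1}{-15535 + \left(10 + i\right) \left(-1676\right)} = \frac{1}{-15535 - \left(16760 + 1676 i\right)} = \frac{1}{-32295 - 1676 i} = \frac{-32295 + 1676 i}{1045776001}$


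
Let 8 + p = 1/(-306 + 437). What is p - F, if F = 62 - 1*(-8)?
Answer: -10217/131 ≈ -77.992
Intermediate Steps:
p = -1047/131 (p = -8 + 1/(-306 + 437) = -8 + 1/131 = -1047/131 ≈ -7.9924)
F = 70 (F = 62 + 8 = 70)
p - F = -1047/131 - 1*70 = -1047/131 - 70 = -10217/131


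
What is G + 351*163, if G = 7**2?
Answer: 57262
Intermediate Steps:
G = 49
G + 351*163 = 49 + 351*163 = 49 + 57213 = 57262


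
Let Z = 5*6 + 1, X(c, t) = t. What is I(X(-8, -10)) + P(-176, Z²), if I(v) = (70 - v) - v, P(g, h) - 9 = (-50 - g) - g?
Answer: 401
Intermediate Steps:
Z = 31 (Z = 30 + 1 = 31)
P(g, h) = -41 - 2*g (P(g, h) = 9 + ((-50 - g) - g) = 9 + (-50 - 2*g) = -41 - 2*g)
I(v) = 70 - 2*v
I(X(-8, -10)) + P(-176, Z²) = (70 - 2*(-10)) + (-41 - 2*(-176)) = (70 + 20) + (-41 + 352) = 90 + 311 = 401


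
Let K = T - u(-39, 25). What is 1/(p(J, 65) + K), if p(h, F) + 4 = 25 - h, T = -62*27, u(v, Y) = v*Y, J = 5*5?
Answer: -1/703 ≈ -0.0014225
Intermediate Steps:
J = 25
u(v, Y) = Y*v
T = -1674
p(h, F) = 21 - h (p(h, F) = -4 + (25 - h) = 21 - h)
K = -699 (K = -1674 - 25*(-39) = -1674 - 1*(-975) = -1674 + 975 = -699)
1/(p(J, 65) + K) = 1/((21 - 1*25) - 699) = 1/((21 - 25) - 699) = 1/(-4 - 699) = 1/(-703) = -1/703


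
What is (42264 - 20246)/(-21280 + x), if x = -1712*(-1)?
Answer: -11009/9784 ≈ -1.1252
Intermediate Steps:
x = 1712
(42264 - 20246)/(-21280 + x) = (42264 - 20246)/(-21280 + 1712) = 22018/(-19568) = 22018*(-1/19568) = -11009/9784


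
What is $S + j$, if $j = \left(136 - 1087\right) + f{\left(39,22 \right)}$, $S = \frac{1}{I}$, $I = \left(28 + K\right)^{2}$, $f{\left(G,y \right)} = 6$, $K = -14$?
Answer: $- \frac{185219}{196} \approx -945.0$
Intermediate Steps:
$I = 196$ ($I = \left(28 - 14\right)^{2} = 14^{2} = 196$)
$S = \frac{1}{196} \approx 0.005102$
$j = -945$ ($j = \left(136 - 1087\right) + 6 = -951 + 6 = -945$)
$S + j = \frac{1}{196} - 945 = - \frac{185219}{196}$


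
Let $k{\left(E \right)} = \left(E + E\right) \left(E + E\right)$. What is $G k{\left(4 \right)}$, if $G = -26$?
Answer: $-1664$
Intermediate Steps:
$k{\left(E \right)} = 4 E^{2}$ ($k{\left(E \right)} = 2 E 2 E = 4 E^{2}$)
$G k{\left(4 \right)} = - 26 \cdot 4 \cdot 4^{2} = - 26 \cdot 4 \cdot 16 = \left(-26\right) 64 = -1664$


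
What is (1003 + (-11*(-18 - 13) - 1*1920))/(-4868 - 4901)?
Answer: 576/9769 ≈ 0.058962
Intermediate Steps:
(1003 + (-11*(-18 - 13) - 1*1920))/(-4868 - 4901) = (1003 + (-11*(-31) - 1920))/(-9769) = (1003 + (341 - 1920))*(-1/9769) = (1003 - 1579)*(-1/9769) = -576*(-1/9769) = 576/9769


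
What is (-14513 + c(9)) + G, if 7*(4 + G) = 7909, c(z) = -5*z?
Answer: -94025/7 ≈ -13432.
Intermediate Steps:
G = 7881/7 (G = -4 + (⅐)*7909 = -4 + 7909/7 = 7881/7 ≈ 1125.9)
(-14513 + c(9)) + G = (-14513 - 5*9) + 7881/7 = (-14513 - 45) + 7881/7 = -14558 + 7881/7 = -94025/7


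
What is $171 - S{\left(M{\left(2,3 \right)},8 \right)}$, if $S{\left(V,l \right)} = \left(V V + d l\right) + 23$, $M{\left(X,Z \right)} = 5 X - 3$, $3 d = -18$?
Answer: $147$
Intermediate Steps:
$d = -6$ ($d = \frac{1}{3} \left(-18\right) = -6$)
$M{\left(X,Z \right)} = -3 + 5 X$
$S{\left(V,l \right)} = 23 + V^{2} - 6 l$ ($S{\left(V,l \right)} = \left(V V - 6 l\right) + 23 = \left(V^{2} - 6 l\right) + 23 = 23 + V^{2} - 6 l$)
$171 - S{\left(M{\left(2,3 \right)},8 \right)} = 171 - \left(23 + \left(-3 + 5 \cdot 2\right)^{2} - 48\right) = 171 - \left(23 + \left(-3 + 10\right)^{2} - 48\right) = 171 - \left(23 + 7^{2} - 48\right) = 171 - \left(23 + 49 - 48\right) = 171 - 24 = 147$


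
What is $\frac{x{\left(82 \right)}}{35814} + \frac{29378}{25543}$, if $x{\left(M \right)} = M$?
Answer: $\frac{527119109}{457398501} \approx 1.1524$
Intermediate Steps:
$\frac{x{\left(82 \right)}}{35814} + \frac{29378}{25543} = \frac{82}{35814} + \frac{29378}{25543} = 82 \cdot \frac{1}{35814} + 29378 \cdot \frac{1}{25543} = \frac{41}{17907} + \frac{29378}{25543} = \frac{527119109}{457398501}$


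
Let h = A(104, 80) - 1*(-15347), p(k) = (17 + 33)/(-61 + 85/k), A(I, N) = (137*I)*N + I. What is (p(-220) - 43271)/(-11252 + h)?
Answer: -116877171/3090049339 ≈ -0.037824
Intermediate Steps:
A(I, N) = I + 137*I*N (A(I, N) = 137*I*N + I = I + 137*I*N)
p(k) = 50/(-61 + 85/k)
h = 1155291 (h = 104*(1 + 137*80) - 1*(-15347) = 104*(1 + 10960) + 15347 = 104*10961 + 15347 = 1139944 + 15347 = 1155291)
(p(-220) - 43271)/(-11252 + h) = (-50*(-220)/(-85 + 61*(-220)) - 43271)/(-11252 + 1155291) = (-50*(-220)/(-85 - 13420) - 43271)/1144039 = (-50*(-220)/(-13505) - 43271)*(1/1144039) = (-50*(-220)*(-1/13505) - 43271)*(1/1144039) = (-2200/2701 - 43271)*(1/1144039) = -116877171/2701*1/1144039 = -116877171/3090049339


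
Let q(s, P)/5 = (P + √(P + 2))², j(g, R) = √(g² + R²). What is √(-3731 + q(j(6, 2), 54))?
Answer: √(11129 + 1080*√14) ≈ 123.17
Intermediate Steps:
j(g, R) = √(R² + g²)
q(s, P) = 5*(P + √(2 + P))² (q(s, P) = 5*(P + √(P + 2))² = 5*(P + √(2 + P))²)
√(-3731 + q(j(6, 2), 54)) = √(-3731 + 5*(54 + √(2 + 54))²) = √(-3731 + 5*(54 + √56)²) = √(-3731 + 5*(54 + 2*√14)²)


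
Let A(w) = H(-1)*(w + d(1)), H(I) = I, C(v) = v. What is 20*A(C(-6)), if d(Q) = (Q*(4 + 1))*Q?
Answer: 20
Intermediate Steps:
d(Q) = 5*Q**2 (d(Q) = (Q*5)*Q = (5*Q)*Q = 5*Q**2)
A(w) = -5 - w (A(w) = -(w + 5*1**2) = -(w + 5*1) = -(w + 5) = -(5 + w) = -5 - w)
20*A(C(-6)) = 20*(-5 - 1*(-6)) = 20*(-5 + 6) = 20*1 = 20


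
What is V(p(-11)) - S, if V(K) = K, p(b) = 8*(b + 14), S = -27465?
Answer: 27489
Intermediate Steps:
p(b) = 112 + 8*b (p(b) = 8*(14 + b) = 112 + 8*b)
V(p(-11)) - S = (112 + 8*(-11)) - 1*(-27465) = (112 - 88) + 27465 = 24 + 27465 = 27489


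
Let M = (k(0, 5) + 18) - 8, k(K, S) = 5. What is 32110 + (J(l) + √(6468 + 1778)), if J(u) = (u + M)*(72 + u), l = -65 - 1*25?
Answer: 33460 + √8246 ≈ 33551.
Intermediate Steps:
l = -90 (l = -65 - 25 = -90)
M = 15 (M = (5 + 18) - 8 = 23 - 8 = 15)
J(u) = (15 + u)*(72 + u) (J(u) = (u + 15)*(72 + u) = (15 + u)*(72 + u))
32110 + (J(l) + √(6468 + 1778)) = 32110 + ((1080 + (-90)² + 87*(-90)) + √(6468 + 1778)) = 32110 + ((1080 + 8100 - 7830) + √8246) = 32110 + (1350 + √8246) = 33460 + √8246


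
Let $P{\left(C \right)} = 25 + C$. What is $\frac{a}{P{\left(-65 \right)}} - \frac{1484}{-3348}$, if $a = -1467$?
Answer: $\frac{1242719}{33480} \approx 37.118$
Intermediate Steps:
$\frac{a}{P{\left(-65 \right)}} - \frac{1484}{-3348} = - \frac{1467}{25 - 65} - \frac{1484}{-3348} = - \frac{1467}{-40} - - \frac{371}{837} = \left(-1467\right) \left(- \frac{1}{40}\right) + \frac{371}{837} = \frac{1467}{40} + \frac{371}{837} = \frac{1242719}{33480}$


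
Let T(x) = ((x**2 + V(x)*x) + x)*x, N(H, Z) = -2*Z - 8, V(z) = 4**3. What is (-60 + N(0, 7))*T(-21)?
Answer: -1591128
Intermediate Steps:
V(z) = 64
N(H, Z) = -8 - 2*Z
T(x) = x*(x**2 + 65*x) (T(x) = ((x**2 + 64*x) + x)*x = (x**2 + 65*x)*x = x*(x**2 + 65*x))
(-60 + N(0, 7))*T(-21) = (-60 + (-8 - 2*7))*((-21)**2*(65 - 21)) = (-60 + (-8 - 14))*(441*44) = (-60 - 22)*19404 = -82*19404 = -1591128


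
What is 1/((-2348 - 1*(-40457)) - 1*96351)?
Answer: -1/58242 ≈ -1.7170e-5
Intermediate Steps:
1/((-2348 - 1*(-40457)) - 1*96351) = 1/((-2348 + 40457) - 96351) = 1/(38109 - 96351) = 1/(-58242) = -1/58242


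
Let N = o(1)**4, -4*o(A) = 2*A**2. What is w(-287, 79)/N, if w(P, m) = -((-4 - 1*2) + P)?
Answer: 4688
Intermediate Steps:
o(A) = -A**2/2
w(P, m) = 6 - P (w(P, m) = -((-4 - 2) + P) = -(-6 + P) = 6 - P)
N = 1/16 (N = (-1/2*1**2)**4 = (-1/2*1)**4 = (-1/2)**4 = 1/16 ≈ 0.062500)
w(-287, 79)/N = (6 - 1*(-287))/(1/16) = (6 + 287)*16 = 293*16 = 4688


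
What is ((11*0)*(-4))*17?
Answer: 0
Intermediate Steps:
((11*0)*(-4))*17 = (0*(-4))*17 = 0*17 = 0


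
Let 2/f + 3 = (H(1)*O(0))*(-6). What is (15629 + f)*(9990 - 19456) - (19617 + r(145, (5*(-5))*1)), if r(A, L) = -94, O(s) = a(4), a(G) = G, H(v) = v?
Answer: -3994999267/27 ≈ -1.4796e+8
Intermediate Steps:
O(s) = 4
f = -2/27 (f = 2/(-3 + (1*4)*(-6)) = 2/(-3 + 4*(-6)) = 2/(-3 - 24) = 2/(-27) = 2*(-1/27) = -2/27 ≈ -0.074074)
(15629 + f)*(9990 - 19456) - (19617 + r(145, (5*(-5))*1)) = (15629 - 2/27)*(9990 - 19456) - (19617 - 94) = (421981/27)*(-9466) - 1*19523 = -3994472146/27 - 19523 = -3994999267/27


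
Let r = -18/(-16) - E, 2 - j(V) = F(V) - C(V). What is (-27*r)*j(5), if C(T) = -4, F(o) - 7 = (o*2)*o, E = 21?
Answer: -253287/8 ≈ -31661.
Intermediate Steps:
F(o) = 7 + 2*o**2 (F(o) = 7 + (o*2)*o = 7 + (2*o)*o = 7 + 2*o**2)
j(V) = -9 - 2*V**2 (j(V) = 2 - ((7 + 2*V**2) - 1*(-4)) = 2 - ((7 + 2*V**2) + 4) = 2 - (11 + 2*V**2) = 2 + (-11 - 2*V**2) = -9 - 2*V**2)
r = -159/8 (r = -18/(-16) - 1*21 = -18*(-1/16) - 21 = 9/8 - 21 = -159/8 ≈ -19.875)
(-27*r)*j(5) = (-27*(-159/8))*(-9 - 2*5**2) = 4293*(-9 - 2*25)/8 = 4293*(-9 - 50)/8 = (4293/8)*(-59) = -253287/8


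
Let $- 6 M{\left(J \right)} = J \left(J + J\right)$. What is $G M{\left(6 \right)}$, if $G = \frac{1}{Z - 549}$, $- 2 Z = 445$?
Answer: $\frac{24}{1543} \approx 0.015554$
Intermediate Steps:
$M{\left(J \right)} = - \frac{J^{2}}{3}$ ($M{\left(J \right)} = - \frac{J \left(J + J\right)}{6} = - \frac{J 2 J}{6} = - \frac{2 J^{2}}{6} = - \frac{J^{2}}{3}$)
$Z = - \frac{445}{2}$ ($Z = \left(- \frac{1}{2}\right) 445 = - \frac{445}{2} \approx -222.5$)
$G = - \frac{2}{1543}$ ($G = \frac{1}{- \frac{445}{2} - 549} = \frac{1}{- \frac{1543}{2}} = - \frac{2}{1543} \approx -0.0012962$)
$G M{\left(6 \right)} = - \frac{2 \left(- \frac{6^{2}}{3}\right)}{1543} = - \frac{2 \left(\left(- \frac{1}{3}\right) 36\right)}{1543} = \left(- \frac{2}{1543}\right) \left(-12\right) = \frac{24}{1543}$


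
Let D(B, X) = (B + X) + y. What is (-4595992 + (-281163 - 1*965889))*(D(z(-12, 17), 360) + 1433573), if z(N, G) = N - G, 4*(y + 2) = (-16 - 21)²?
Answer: -8380352259497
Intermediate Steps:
y = 1361/4 (y = -2 + (-16 - 21)²/4 = -2 + (¼)*(-37)² = -2 + (¼)*1369 = -2 + 1369/4 = 1361/4 ≈ 340.25)
D(B, X) = 1361/4 + B + X (D(B, X) = (B + X) + 1361/4 = 1361/4 + B + X)
(-4595992 + (-281163 - 1*965889))*(D(z(-12, 17), 360) + 1433573) = (-4595992 + (-281163 - 1*965889))*((1361/4 + (-12 - 1*17) + 360) + 1433573) = (-4595992 + (-281163 - 965889))*((1361/4 + (-12 - 17) + 360) + 1433573) = (-4595992 - 1247052)*((1361/4 - 29 + 360) + 1433573) = -5843044*(2685/4 + 1433573) = -5843044*5736977/4 = -8380352259497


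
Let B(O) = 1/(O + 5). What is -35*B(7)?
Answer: -35/12 ≈ -2.9167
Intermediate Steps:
B(O) = 1/(5 + O)
-35*B(7) = -35/(5 + 7) = -35/12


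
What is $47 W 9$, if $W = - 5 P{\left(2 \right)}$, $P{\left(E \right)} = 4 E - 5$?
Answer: $-6345$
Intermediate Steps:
$P{\left(E \right)} = -5 + 4 E$
$W = -15$ ($W = - 5 \left(-5 + 4 \cdot 2\right) = - 5 \left(-5 + 8\right) = \left(-5\right) 3 = -15$)
$47 W 9 = 47 \left(-15\right) 9 = \left(-705\right) 9 = -6345$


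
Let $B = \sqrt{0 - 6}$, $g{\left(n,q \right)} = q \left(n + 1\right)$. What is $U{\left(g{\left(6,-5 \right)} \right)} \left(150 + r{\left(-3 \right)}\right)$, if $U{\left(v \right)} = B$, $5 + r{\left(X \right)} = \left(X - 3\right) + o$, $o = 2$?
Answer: $141 i \sqrt{6} \approx 345.38 i$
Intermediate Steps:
$g{\left(n,q \right)} = q \left(1 + n\right)$
$r{\left(X \right)} = -6 + X$ ($r{\left(X \right)} = -5 + \left(\left(X - 3\right) + 2\right) = -5 + \left(\left(-3 + X\right) + 2\right) = -5 + \left(-1 + X\right) = -6 + X$)
$B = i \sqrt{6}$ ($B = \sqrt{-6} = i \sqrt{6} \approx 2.4495 i$)
$U{\left(v \right)} = i \sqrt{6}$
$U{\left(g{\left(6,-5 \right)} \right)} \left(150 + r{\left(-3 \right)}\right) = i \sqrt{6} \left(150 - 9\right) = i \sqrt{6} \cdot 141 = 141 i \sqrt{6}$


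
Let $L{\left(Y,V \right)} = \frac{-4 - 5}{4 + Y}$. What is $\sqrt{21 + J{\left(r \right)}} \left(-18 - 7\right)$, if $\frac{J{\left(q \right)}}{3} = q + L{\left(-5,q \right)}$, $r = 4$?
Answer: $- 50 \sqrt{15} \approx -193.65$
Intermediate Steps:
$L{\left(Y,V \right)} = - \frac{9}{4 + Y}$
$J{\left(q \right)} = 27 + 3 q$ ($J{\left(q \right)} = 3 \left(q - \frac{9}{4 - 5}\right) = 3 \left(q - \frac{9}{-1}\right) = 3 \left(q - -9\right) = 3 \left(q + 9\right) = 3 \left(9 + q\right) = 27 + 3 q$)
$\sqrt{21 + J{\left(r \right)}} \left(-18 - 7\right) = \sqrt{21 + \left(27 + 3 \cdot 4\right)} \left(-18 - 7\right) = \sqrt{21 + \left(27 + 12\right)} \left(-25\right) = \sqrt{21 + 39} \left(-25\right) = \sqrt{60} \left(-25\right) = 2 \sqrt{15} \left(-25\right) = - 50 \sqrt{15}$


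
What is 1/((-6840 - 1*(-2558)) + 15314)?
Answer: 1/11032 ≈ 9.0645e-5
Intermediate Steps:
1/((-6840 - 1*(-2558)) + 15314) = 1/((-6840 + 2558) + 15314) = 1/(-4282 + 15314) = 1/11032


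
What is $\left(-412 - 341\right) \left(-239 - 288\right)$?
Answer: $396831$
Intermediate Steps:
$\left(-412 - 341\right) \left(-239 - 288\right) = \left(-753\right) \left(-527\right) = 396831$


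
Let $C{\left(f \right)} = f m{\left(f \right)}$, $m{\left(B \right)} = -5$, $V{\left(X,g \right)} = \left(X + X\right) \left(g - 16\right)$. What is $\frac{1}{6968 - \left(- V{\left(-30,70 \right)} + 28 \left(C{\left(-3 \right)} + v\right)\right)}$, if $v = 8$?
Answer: $\frac{1}{3084} \approx 0.00032425$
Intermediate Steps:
$V{\left(X,g \right)} = 2 X \left(-16 + g\right)$
$C{\left(f \right)} = - 5 f$ ($C{\left(f \right)} = f \left(-5\right) = - 5 f$)
$\frac{1}{6968 - \left(- V{\left(-30,70 \right)} + 28 \left(C{\left(-3 \right)} + v\right)\right)} = \frac{1}{6968 - \left(28 \left(\left(-5\right) \left(-3\right) + 8\right) + 60 \left(-16 + 70\right)\right)} = \frac{1}{6968 - \left(3240 + 28 \left(15 + 8\right)\right)} = \frac{1}{6968 - 3884} = \frac{1}{3084}$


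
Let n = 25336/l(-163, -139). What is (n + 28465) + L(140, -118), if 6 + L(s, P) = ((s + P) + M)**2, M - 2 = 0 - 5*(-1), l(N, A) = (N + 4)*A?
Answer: 647584636/22101 ≈ 29301.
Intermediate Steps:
l(N, A) = A*(4 + N) (l(N, A) = (4 + N)*A = A*(4 + N))
M = 7 (M = 2 + (0 - 5*(-1)) = 2 + (0 + 5) = 2 + 5 = 7)
n = 25336/22101 (n = 25336/((-139*(4 - 163))) = 25336/((-139*(-159))) = 25336/22101 ≈ 1.1464)
L(s, P) = -6 + (7 + P + s)**2 (L(s, P) = -6 + ((s + P) + 7)**2 = -6 + ((P + s) + 7)**2 = -6 + (7 + P + s)**2)
(n + 28465) + L(140, -118) = (25336/22101 + 28465) + (-6 + (7 - 118 + 140)**2) = 629130301/22101 + (-6 + 29**2) = 629130301/22101 + (-6 + 841) = 629130301/22101 + 835 = 647584636/22101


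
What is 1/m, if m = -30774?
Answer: -1/30774 ≈ -3.2495e-5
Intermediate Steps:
1/m = 1/(-30774) = -1/30774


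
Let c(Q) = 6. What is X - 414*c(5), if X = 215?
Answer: -2269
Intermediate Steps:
X - 414*c(5) = 215 - 414*6 = 215 - 2484 = -2269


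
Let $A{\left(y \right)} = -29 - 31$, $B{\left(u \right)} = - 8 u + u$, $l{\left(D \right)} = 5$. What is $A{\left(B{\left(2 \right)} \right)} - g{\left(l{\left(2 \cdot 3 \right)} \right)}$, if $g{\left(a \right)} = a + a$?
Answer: $-70$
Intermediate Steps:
$g{\left(a \right)} = 2 a$
$B{\left(u \right)} = - 7 u$
$A{\left(y \right)} = -60$ ($A{\left(y \right)} = -29 - 31 = -60$)
$A{\left(B{\left(2 \right)} \right)} - g{\left(l{\left(2 \cdot 3 \right)} \right)} = -60 - 2 \cdot 5 = -60 - 10 = -70$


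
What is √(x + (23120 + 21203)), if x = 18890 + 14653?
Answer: √77866 ≈ 279.04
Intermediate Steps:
x = 33543
√(x + (23120 + 21203)) = √(33543 + (23120 + 21203)) = √(33543 + 44323) = √77866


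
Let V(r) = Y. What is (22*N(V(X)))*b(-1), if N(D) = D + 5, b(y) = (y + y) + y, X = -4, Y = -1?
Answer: -264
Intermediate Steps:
V(r) = -1
b(y) = 3*y (b(y) = 2*y + y = 3*y)
N(D) = 5 + D
(22*N(V(X)))*b(-1) = (22*(5 - 1))*(3*(-1)) = (22*4)*(-3) = 88*(-3) = -264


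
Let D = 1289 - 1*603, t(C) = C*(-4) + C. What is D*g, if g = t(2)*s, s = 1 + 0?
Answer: -4116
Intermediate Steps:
s = 1
t(C) = -3*C (t(C) = -4*C + C = -3*C)
g = -6 (g = -3*2*1 = -6*1 = -6)
D = 686 (D = 1289 - 603 = 686)
D*g = 686*(-6) = -4116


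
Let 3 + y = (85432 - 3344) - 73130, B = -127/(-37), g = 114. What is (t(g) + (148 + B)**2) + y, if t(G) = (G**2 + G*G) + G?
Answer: 79392118/1369 ≈ 57993.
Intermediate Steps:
B = 127/37 (B = -127*(-1/37) = 127/37 ≈ 3.4324)
t(G) = G + 2*G**2 (t(G) = (G**2 + G**2) + G = 2*G**2 + G = G + 2*G**2)
y = 8955 (y = -3 + ((85432 - 3344) - 73130) = -3 + (82088 - 73130) = -3 + 8958 = 8955)
(t(g) + (148 + B)**2) + y = (114*(1 + 2*114) + (148 + 127/37)**2) + 8955 = (114*(1 + 228) + (5603/37)**2) + 8955 = (114*229 + 31393609/1369) + 8955 = (26106 + 31393609/1369) + 8955 = 67132723/1369 + 8955 = 79392118/1369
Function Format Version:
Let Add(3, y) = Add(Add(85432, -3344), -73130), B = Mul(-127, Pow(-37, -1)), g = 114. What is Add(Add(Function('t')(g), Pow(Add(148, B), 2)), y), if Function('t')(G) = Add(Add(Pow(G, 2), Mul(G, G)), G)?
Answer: Rational(79392118, 1369) ≈ 57993.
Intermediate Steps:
B = Rational(127, 37) (B = Mul(-127, Rational(-1, 37)) = Rational(127, 37) ≈ 3.4324)
Function('t')(G) = Add(G, Mul(2, Pow(G, 2))) (Function('t')(G) = Add(Add(Pow(G, 2), Pow(G, 2)), G) = Add(Mul(2, Pow(G, 2)), G) = Add(G, Mul(2, Pow(G, 2))))
y = 8955 (y = Add(-3, Add(Add(85432, -3344), -73130)) = Add(-3, Add(82088, -73130)) = Add(-3, 8958) = 8955)
Add(Add(Function('t')(g), Pow(Add(148, B), 2)), y) = Add(Add(Mul(114, Add(1, Mul(2, 114))), Pow(Add(148, Rational(127, 37)), 2)), 8955) = Add(Add(Mul(114, Add(1, 228)), Pow(Rational(5603, 37), 2)), 8955) = Add(Add(Mul(114, 229), Rational(31393609, 1369)), 8955) = Add(Add(26106, Rational(31393609, 1369)), 8955) = Add(Rational(67132723, 1369), 8955) = Rational(79392118, 1369)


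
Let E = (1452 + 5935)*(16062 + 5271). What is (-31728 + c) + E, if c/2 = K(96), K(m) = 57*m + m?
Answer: 157566279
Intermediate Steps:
K(m) = 58*m
c = 11136 (c = 2*(58*96) = 2*5568 = 11136)
E = 157586871 (E = 7387*21333 = 157586871)
(-31728 + c) + E = (-31728 + 11136) + 157586871 = -20592 + 157586871 = 157566279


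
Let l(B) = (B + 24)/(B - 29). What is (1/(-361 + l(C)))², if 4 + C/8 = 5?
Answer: 441/57957769 ≈ 7.6090e-6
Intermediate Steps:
C = 8 (C = -32 + 8*5 = -32 + 40 = 8)
l(B) = (24 + B)/(-29 + B)
(1/(-361 + l(C)))² = (1/(-361 + (24 + 8)/(-29 + 8)))² = (1/(-361 + 32/(-21)))² = (1/(-361 - 1/21*32))² = (1/(-361 - 32/21))² = (1/(-7613/21))² = (-21/7613)² = 441/57957769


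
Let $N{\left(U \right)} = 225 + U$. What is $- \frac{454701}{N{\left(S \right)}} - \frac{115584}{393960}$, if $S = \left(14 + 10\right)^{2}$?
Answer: $- \frac{3995599}{7035} \approx -567.96$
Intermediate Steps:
$S = 576$ ($S = 24^{2} = 576$)
$- \frac{454701}{N{\left(S \right)}} - \frac{115584}{393960} = - \frac{454701}{225 + 576} - \frac{115584}{393960} = - \frac{454701}{801} - \frac{688}{2345} = \left(-454701\right) \frac{1}{801} - \frac{688}{2345} = - \frac{1703}{3} - \frac{688}{2345} = - \frac{3995599}{7035}$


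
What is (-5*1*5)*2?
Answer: -50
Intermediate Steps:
(-5*1*5)*2 = -5*5*2 = -25*2 = -50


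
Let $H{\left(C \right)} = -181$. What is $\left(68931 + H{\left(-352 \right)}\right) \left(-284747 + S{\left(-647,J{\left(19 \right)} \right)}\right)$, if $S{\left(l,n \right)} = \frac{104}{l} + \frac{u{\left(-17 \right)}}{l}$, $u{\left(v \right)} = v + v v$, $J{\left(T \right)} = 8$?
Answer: $- \frac{12665928343750}{647} \approx -1.9576 \cdot 10^{10}$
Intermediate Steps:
$u{\left(v \right)} = v + v^{2}$
$S{\left(l,n \right)} = \frac{376}{l}$ ($S{\left(l,n \right)} = \frac{104}{l} + \frac{\left(-17\right) \left(1 - 17\right)}{l} = \frac{104}{l} + \frac{\left(-17\right) \left(-16\right)}{l} = \frac{104}{l} + \frac{272}{l} = \frac{376}{l}$)
$\left(68931 + H{\left(-352 \right)}\right) \left(-284747 + S{\left(-647,J{\left(19 \right)} \right)}\right) = \left(68931 - 181\right) \left(-284747 + \frac{376}{-647}\right) = 68750 \left(-284747 + 376 \left(- \frac{1}{647}\right)\right) = 68750 \left(-284747 - \frac{376}{647}\right) = 68750 \left(- \frac{184231685}{647}\right) = - \frac{12665928343750}{647}$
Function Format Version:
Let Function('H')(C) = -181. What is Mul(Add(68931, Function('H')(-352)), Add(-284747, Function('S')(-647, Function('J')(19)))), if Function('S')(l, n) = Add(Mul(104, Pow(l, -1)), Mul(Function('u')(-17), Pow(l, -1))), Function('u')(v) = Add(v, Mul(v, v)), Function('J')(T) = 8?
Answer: Rational(-12665928343750, 647) ≈ -1.9576e+10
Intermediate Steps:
Function('u')(v) = Add(v, Pow(v, 2))
Function('S')(l, n) = Mul(376, Pow(l, -1)) (Function('S')(l, n) = Add(Mul(104, Pow(l, -1)), Mul(Mul(-17, Add(1, -17)), Pow(l, -1))) = Add(Mul(104, Pow(l, -1)), Mul(Mul(-17, -16), Pow(l, -1))) = Add(Mul(104, Pow(l, -1)), Mul(272, Pow(l, -1))) = Mul(376, Pow(l, -1)))
Mul(Add(68931, Function('H')(-352)), Add(-284747, Function('S')(-647, Function('J')(19)))) = Mul(Add(68931, -181), Add(-284747, Mul(376, Pow(-647, -1)))) = Mul(68750, Add(-284747, Mul(376, Rational(-1, 647)))) = Mul(68750, Add(-284747, Rational(-376, 647))) = Mul(68750, Rational(-184231685, 647)) = Rational(-12665928343750, 647)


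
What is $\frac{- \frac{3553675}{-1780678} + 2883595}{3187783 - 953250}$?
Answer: $\frac{5134757731085}{3978983753374} \approx 1.2905$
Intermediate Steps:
$\frac{- \frac{3553675}{-1780678} + 2883595}{3187783 - 953250} = \frac{\left(-3553675\right) \left(- \frac{1}{1780678}\right) + 2883595}{2234533} = \left(\frac{3553675}{1780678} + 2883595\right) \frac{1}{2234533} = \frac{5134757731085}{1780678} \cdot \frac{1}{2234533} = \frac{5134757731085}{3978983753374}$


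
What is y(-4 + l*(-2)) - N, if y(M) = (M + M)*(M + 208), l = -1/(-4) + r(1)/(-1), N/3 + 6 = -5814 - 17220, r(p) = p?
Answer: 136185/2 ≈ 68093.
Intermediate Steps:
N = -69120 (N = -18 + 3*(-5814 - 17220) = -18 + 3*(-23034) = -18 - 69102 = -69120)
l = -¾ (l = -1/(-4) + 1/(-1) = -1*(-¼) + 1*(-1) = ¼ - 1 = -¾ ≈ -0.75000)
y(M) = 2*M*(208 + M) (y(M) = (2*M)*(208 + M) = 2*M*(208 + M))
y(-4 + l*(-2)) - N = 2*(-4 - ¾*(-2))*(208 + (-4 - ¾*(-2))) - 1*(-69120) = 2*(-4 + 3/2)*(208 + (-4 + 3/2)) + 69120 = 2*(-5/2)*(208 - 5/2) + 69120 = 2*(-5/2)*(411/2) + 69120 = -2055/2 + 69120 = 136185/2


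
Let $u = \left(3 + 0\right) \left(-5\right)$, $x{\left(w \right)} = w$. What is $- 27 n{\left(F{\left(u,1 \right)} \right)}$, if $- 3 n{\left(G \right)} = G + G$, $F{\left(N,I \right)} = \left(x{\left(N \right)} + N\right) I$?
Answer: $-540$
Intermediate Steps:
$u = -15$ ($u = 3 \left(-5\right) = -15$)
$F{\left(N,I \right)} = 2 I N$ ($F{\left(N,I \right)} = \left(N + N\right) I = 2 N I = 2 I N$)
$n{\left(G \right)} = - \frac{2 G}{3}$ ($n{\left(G \right)} = - \frac{G + G}{3} = - \frac{2 G}{3}$)
$- 27 n{\left(F{\left(u,1 \right)} \right)} = - 27 \left(- \frac{2 \cdot 2 \cdot 1 \left(-15\right)}{3}\right) = - 27 \left(\left(- \frac{2}{3}\right) \left(-30\right)\right) = \left(-27\right) 20 = -540$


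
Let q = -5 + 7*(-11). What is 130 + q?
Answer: 48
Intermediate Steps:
q = -82 (q = -5 - 77 = -82)
130 + q = 130 - 82 = 48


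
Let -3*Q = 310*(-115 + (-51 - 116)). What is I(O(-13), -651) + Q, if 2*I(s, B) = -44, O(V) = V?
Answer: 29118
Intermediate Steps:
I(s, B) = -22 (I(s, B) = (½)*(-44) = -22)
Q = 29140 (Q = -310*(-115 + (-51 - 116))/3 = -310*(-115 - 167)/3 = -310*(-282)/3 = -⅓*(-87420) = 29140)
I(O(-13), -651) + Q = -22 + 29140 = 29118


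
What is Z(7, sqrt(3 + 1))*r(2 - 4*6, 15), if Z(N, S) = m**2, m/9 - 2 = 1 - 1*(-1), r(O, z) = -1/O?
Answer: 648/11 ≈ 58.909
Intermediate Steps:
m = 36 (m = 18 + 9*(1 - 1*(-1)) = 18 + 9*(1 + 1) = 18 + 9*2 = 18 + 18 = 36)
Z(N, S) = 1296 (Z(N, S) = 36**2 = 1296)
Z(7, sqrt(3 + 1))*r(2 - 4*6, 15) = 1296*(-1/(2 - 4*6)) = 1296*(-1/(2 - 24)) = 1296*(-1/(-22)) = 1296*(-1*(-1/22)) = 1296*(1/22) = 648/11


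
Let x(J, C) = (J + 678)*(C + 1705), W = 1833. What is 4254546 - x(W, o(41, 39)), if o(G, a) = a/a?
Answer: -29220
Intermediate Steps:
o(G, a) = 1
x(J, C) = (678 + J)*(1705 + C)
4254546 - x(W, o(41, 39)) = 4254546 - (1155990 + 678*1 + 1705*1833 + 1*1833) = 4254546 - (1155990 + 678 + 3125265 + 1833) = 4254546 - 1*4283766 = 4254546 - 4283766 = -29220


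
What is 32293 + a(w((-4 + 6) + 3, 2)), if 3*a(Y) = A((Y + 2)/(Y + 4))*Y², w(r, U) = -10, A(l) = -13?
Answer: 95579/3 ≈ 31860.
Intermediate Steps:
a(Y) = -13*Y²/3 (a(Y) = (-13*Y²)/3 = -13*Y²/3)
32293 + a(w((-4 + 6) + 3, 2)) = 32293 - 13/3*(-10)² = 32293 - 13/3*100 = 32293 - 1300/3 = 95579/3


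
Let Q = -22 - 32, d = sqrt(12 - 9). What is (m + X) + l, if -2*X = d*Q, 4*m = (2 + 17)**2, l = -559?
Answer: -1875/4 + 27*sqrt(3) ≈ -421.98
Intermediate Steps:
d = sqrt(3) ≈ 1.7320
Q = -54
m = 361/4 (m = (2 + 17)**2/4 = (1/4)*19**2 = (1/4)*361 = 361/4 ≈ 90.250)
X = 27*sqrt(3) (X = -sqrt(3)*(-54)/2 = -(-27)*sqrt(3) = 27*sqrt(3) ≈ 46.765)
(m + X) + l = (361/4 + 27*sqrt(3)) - 559 = -1875/4 + 27*sqrt(3)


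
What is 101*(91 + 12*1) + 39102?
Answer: 49505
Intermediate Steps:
101*(91 + 12*1) + 39102 = 101*(91 + 12) + 39102 = 101*103 + 39102 = 10403 + 39102 = 49505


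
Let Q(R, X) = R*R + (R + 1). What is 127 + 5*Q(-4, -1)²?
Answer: 972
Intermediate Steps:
Q(R, X) = 1 + R + R² (Q(R, X) = R² + (1 + R) = 1 + R + R²)
127 + 5*Q(-4, -1)² = 127 + 5*(1 - 4 + (-4)²)² = 127 + 5*(1 - 4 + 16)² = 127 + 5*13² = 127 + 5*169 = 127 + 845 = 972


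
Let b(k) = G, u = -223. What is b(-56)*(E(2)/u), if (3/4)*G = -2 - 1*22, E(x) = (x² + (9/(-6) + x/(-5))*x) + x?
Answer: 352/1115 ≈ 0.31569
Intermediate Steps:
E(x) = x + x² + x*(-3/2 - x/5) (E(x) = (x² + (9*(-⅙) + x*(-⅕))*x) + x = (x² + (-3/2 - x/5)*x) + x = (x² + x*(-3/2 - x/5)) + x = x + x² + x*(-3/2 - x/5))
G = -32 (G = 4*(-2 - 1*22)/3 = 4*(-2 - 22)/3 = (4/3)*(-24) = -32)
b(k) = -32
b(-56)*(E(2)/u) = -32*(⅒)*2*(-5 + 8*2)/(-223) = -32*(⅒)*2*(-5 + 16)*(-1)/223 = -32*(⅒)*2*11*(-1)/223 = -352*(-1)/(5*223) = -32*(-11/1115) = 352/1115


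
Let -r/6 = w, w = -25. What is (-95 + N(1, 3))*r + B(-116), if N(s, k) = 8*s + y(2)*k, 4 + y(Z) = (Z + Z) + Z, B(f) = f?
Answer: -12266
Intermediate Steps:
y(Z) = -4 + 3*Z (y(Z) = -4 + ((Z + Z) + Z) = -4 + (2*Z + Z) = -4 + 3*Z)
r = 150 (r = -6*(-25) = 150)
N(s, k) = 2*k + 8*s (N(s, k) = 8*s + (-4 + 3*2)*k = 8*s + (-4 + 6)*k = 8*s + 2*k = 2*k + 8*s)
(-95 + N(1, 3))*r + B(-116) = (-95 + (2*3 + 8*1))*150 - 116 = (-95 + (6 + 8))*150 - 116 = (-95 + 14)*150 - 116 = -81*150 - 116 = -12150 - 116 = -12266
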